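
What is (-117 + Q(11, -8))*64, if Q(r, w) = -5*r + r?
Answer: -10304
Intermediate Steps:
Q(r, w) = -4*r
(-117 + Q(11, -8))*64 = (-117 - 4*11)*64 = (-117 - 44)*64 = -161*64 = -10304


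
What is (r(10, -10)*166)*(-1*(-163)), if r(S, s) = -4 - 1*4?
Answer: -216464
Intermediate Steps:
r(S, s) = -8 (r(S, s) = -4 - 4 = -8)
(r(10, -10)*166)*(-1*(-163)) = (-8*166)*(-1*(-163)) = -1328*163 = -216464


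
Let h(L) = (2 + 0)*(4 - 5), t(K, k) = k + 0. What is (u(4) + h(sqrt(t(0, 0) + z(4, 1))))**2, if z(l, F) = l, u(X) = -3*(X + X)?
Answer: 676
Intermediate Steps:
t(K, k) = k
u(X) = -6*X
h(L) = -2 (h(L) = 2*(-1) = -2)
(u(4) + h(sqrt(t(0, 0) + z(4, 1))))**2 = (-6*4 - 2)**2 = (-24 - 2)**2 = (-26)**2 = 676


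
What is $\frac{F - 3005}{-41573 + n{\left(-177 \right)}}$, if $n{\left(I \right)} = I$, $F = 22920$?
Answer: $- \frac{3983}{8350} \approx -0.47701$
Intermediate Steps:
$\frac{F - 3005}{-41573 + n{\left(-177 \right)}} = \frac{22920 - 3005}{-41573 - 177} = \frac{19915}{-41750} = 19915 \left(- \frac{1}{41750}\right) = - \frac{3983}{8350}$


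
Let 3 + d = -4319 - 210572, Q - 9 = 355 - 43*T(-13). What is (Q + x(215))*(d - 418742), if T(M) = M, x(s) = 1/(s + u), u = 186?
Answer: -234523890864/401 ≈ -5.8485e+8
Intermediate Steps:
x(s) = 1/(186 + s) (x(s) = 1/(s + 186) = 1/(186 + s))
Q = 923 (Q = 9 + (355 - 43*(-13)) = 9 + (355 + 559) = 9 + 914 = 923)
d = -214894 (d = -3 + (-4319 - 210572) = -3 - 214891 = -214894)
(Q + x(215))*(d - 418742) = (923 + 1/(186 + 215))*(-214894 - 418742) = (923 + 1/401)*(-633636) = (370124/401)*(-633636) = -234523890864/401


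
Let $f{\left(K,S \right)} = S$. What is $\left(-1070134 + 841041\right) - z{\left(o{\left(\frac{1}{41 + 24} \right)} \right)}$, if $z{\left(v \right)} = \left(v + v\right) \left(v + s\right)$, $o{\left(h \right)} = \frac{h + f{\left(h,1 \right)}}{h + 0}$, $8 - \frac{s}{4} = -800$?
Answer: $-664429$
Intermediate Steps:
$s = 3232$ ($s = 32 - -3200 = 32 + 3200 = 3232$)
$o{\left(h \right)} = \frac{1 + h}{h}$ ($o{\left(h \right)} = \frac{h + 1}{h + 0} = \frac{1 + h}{h}$)
$z{\left(v \right)} = 2 v \left(3232 + v\right)$ ($z{\left(v \right)} = \left(v + v\right) \left(v + 3232\right) = 2 v \left(3232 + v\right)$)
$\left(-1070134 + 841041\right) - z{\left(o{\left(\frac{1}{41 + 24} \right)} \right)} = \left(-1070134 + 841041\right) - 2 \frac{1 + \frac{1}{41 + 24}}{\frac{1}{41 + 24}} \left(3232 + \frac{1 + \frac{1}{41 + 24}}{\frac{1}{41 + 24}}\right) = -229093 - 2 \frac{1 + \frac{1}{65}}{\frac{1}{65}} \left(3232 + \frac{1 + \frac{1}{65}}{\frac{1}{65}}\right) = -229093 - 2 \frac{1}{\frac{1}{65}} \left(1 + \frac{1}{65}\right) \left(3232 + \frac{1}{\frac{1}{65}} \left(1 + \frac{1}{65}\right)\right) = -229093 - 2 \cdot 65 \cdot \frac{66}{65} \left(3232 + 65 \cdot \frac{66}{65}\right) = -229093 - 2 \cdot 66 \left(3232 + 66\right) = -229093 - 2 \cdot 66 \cdot 3298 = -229093 - 435336 = -664429$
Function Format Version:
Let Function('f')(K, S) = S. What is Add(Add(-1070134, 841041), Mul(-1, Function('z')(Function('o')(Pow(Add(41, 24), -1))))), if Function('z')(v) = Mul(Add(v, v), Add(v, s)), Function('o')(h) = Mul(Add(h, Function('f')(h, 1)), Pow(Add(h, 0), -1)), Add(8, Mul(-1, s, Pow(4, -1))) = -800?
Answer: -664429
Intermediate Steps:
s = 3232 (s = Add(32, Mul(-4, -800)) = Add(32, 3200) = 3232)
Function('o')(h) = Mul(Pow(h, -1), Add(1, h)) (Function('o')(h) = Mul(Add(h, 1), Pow(Add(h, 0), -1)) = Mul(Add(1, h), Pow(h, -1)) = Mul(Pow(h, -1), Add(1, h)))
Function('z')(v) = Mul(2, v, Add(3232, v)) (Function('z')(v) = Mul(Add(v, v), Add(v, 3232)) = Mul(Mul(2, v), Add(3232, v)) = Mul(2, v, Add(3232, v)))
Add(Add(-1070134, 841041), Mul(-1, Function('z')(Function('o')(Pow(Add(41, 24), -1))))) = Add(Add(-1070134, 841041), Mul(-1, Mul(2, Mul(Pow(Pow(Add(41, 24), -1), -1), Add(1, Pow(Add(41, 24), -1))), Add(3232, Mul(Pow(Pow(Add(41, 24), -1), -1), Add(1, Pow(Add(41, 24), -1))))))) = Add(-229093, Mul(-1, Mul(2, Mul(Pow(Pow(65, -1), -1), Add(1, Pow(65, -1))), Add(3232, Mul(Pow(Pow(65, -1), -1), Add(1, Pow(65, -1))))))) = Add(-229093, Mul(-1, Mul(2, Mul(Pow(Rational(1, 65), -1), Add(1, Rational(1, 65))), Add(3232, Mul(Pow(Rational(1, 65), -1), Add(1, Rational(1, 65))))))) = Add(-229093, Mul(-1, Mul(2, Mul(65, Rational(66, 65)), Add(3232, Mul(65, Rational(66, 65)))))) = Add(-229093, Mul(-1, Mul(2, 66, Add(3232, 66)))) = Add(-229093, Mul(-1, Mul(2, 66, 3298))) = Add(-229093, Mul(-1, 435336)) = Add(-229093, -435336) = -664429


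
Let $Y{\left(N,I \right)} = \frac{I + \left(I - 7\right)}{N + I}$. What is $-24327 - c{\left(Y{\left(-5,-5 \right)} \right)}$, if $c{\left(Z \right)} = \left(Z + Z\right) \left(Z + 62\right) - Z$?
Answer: $- \frac{613547}{25} \approx -24542.0$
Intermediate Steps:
$Y{\left(N,I \right)} = \frac{-7 + 2 I}{I + N}$ ($Y{\left(N,I \right)} = \frac{I + \left(-7 + I\right)}{I + N} = \frac{-7 + 2 I}{I + N}$)
$c{\left(Z \right)} = - Z + 2 Z \left(62 + Z\right)$ ($c{\left(Z \right)} = 2 Z \left(62 + Z\right) - Z = - Z + 2 Z \left(62 + Z\right)$)
$-24327 - c{\left(Y{\left(-5,-5 \right)} \right)} = -24327 - \frac{-7 + 2 \left(-5\right)}{-5 - 5} \left(123 + 2 \frac{-7 + 2 \left(-5\right)}{-5 - 5}\right) = -24327 - \frac{-7 - 10}{-10} \left(123 + 2 \frac{-7 - 10}{-10}\right) = -24327 - \left(- \frac{1}{10}\right) \left(-17\right) \left(123 + 2 \left(\left(- \frac{1}{10}\right) \left(-17\right)\right)\right) = -24327 - \frac{17 \left(123 + 2 \cdot \frac{17}{10}\right)}{10} = -24327 - \frac{17 \left(123 + \frac{17}{5}\right)}{10} = -24327 - \frac{17}{10} \cdot \frac{632}{5} = -24327 - \frac{5372}{25} = - \frac{613547}{25}$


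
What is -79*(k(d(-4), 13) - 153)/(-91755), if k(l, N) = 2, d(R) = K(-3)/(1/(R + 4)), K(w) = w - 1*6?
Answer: -11929/91755 ≈ -0.13001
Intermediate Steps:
K(w) = -6 + w (K(w) = w - 6 = -6 + w)
d(R) = -36 - 9*R (d(R) = (-6 - 3)/(1/(R + 4)) = -(36 + 9*R) = -9*(4 + R) = -36 - 9*R)
-79*(k(d(-4), 13) - 153)/(-91755) = -79*(2 - 153)/(-91755) = -79*(-151)*(-1/91755) = 11929*(-1/91755) = -11929/91755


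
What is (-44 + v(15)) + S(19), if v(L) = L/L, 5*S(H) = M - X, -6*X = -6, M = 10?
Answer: -206/5 ≈ -41.200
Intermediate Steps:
X = 1 (X = -⅙*(-6) = 1)
S(H) = 9/5 (S(H) = (10 - 1*1)/5 = (10 - 1)/5 = (⅕)*9 = 9/5)
v(L) = 1
(-44 + v(15)) + S(19) = (-44 + 1) + 9/5 = -43 + 9/5 = -206/5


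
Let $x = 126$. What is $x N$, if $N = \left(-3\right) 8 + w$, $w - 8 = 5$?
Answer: $-1386$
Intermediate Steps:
$w = 13$ ($w = 8 + 5 = 13$)
$N = -11$ ($N = \left(-3\right) 8 + 13 = -24 + 13 = -11$)
$x N = 126 \left(-11\right) = -1386$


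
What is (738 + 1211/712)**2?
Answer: 277378128889/506944 ≈ 5.4716e+5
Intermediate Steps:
(738 + 1211/712)**2 = (526667/712)**2 = 277378128889/506944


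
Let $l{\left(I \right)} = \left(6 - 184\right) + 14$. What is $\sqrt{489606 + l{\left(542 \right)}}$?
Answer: $\sqrt{489442} \approx 699.6$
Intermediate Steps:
$l{\left(I \right)} = -164$ ($l{\left(I \right)} = -178 + 14 = -164$)
$\sqrt{489606 + l{\left(542 \right)}} = \sqrt{489606 - 164} = \sqrt{489442}$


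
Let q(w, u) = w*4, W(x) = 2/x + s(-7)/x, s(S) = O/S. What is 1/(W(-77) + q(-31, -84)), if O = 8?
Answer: -539/66842 ≈ -0.0080638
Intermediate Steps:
s(S) = 8/S
W(x) = 6/(7*x) (W(x) = 2/x + (8/(-7))/x = 2/x + (8*(-⅐))/x = 2/x - 8/(7*x) = 6/(7*x))
q(w, u) = 4*w
1/(W(-77) + q(-31, -84)) = 1/((6/7)/(-77) + 4*(-31)) = 1/((6/7)*(-1/77) - 124) = 1/(-6/539 - 124) = 1/(-66842/539) = -539/66842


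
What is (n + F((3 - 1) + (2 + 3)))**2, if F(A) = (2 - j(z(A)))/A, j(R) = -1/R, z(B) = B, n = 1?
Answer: 4096/2401 ≈ 1.7060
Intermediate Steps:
F(A) = (2 + 1/A)/A (F(A) = (2 - (-1)/A)/A = (2 + 1/A)/A)
(n + F((3 - 1) + (2 + 3)))**2 = (1 + (1 + 2*((3 - 1) + (2 + 3)))/((3 - 1) + (2 + 3))**2)**2 = (1 + (1 + 2*(2 + 5))/(2 + 5)**2)**2 = (1 + (1 + 2*7)/7**2)**2 = (1 + (1 + 14)/49)**2 = (1 + (1/49)*15)**2 = (1 + 15/49)**2 = (64/49)**2 = 4096/2401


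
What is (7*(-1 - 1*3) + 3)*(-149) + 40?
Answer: 3765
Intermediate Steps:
(7*(-1 - 1*3) + 3)*(-149) + 40 = (7*(-1 - 3) + 3)*(-149) + 40 = (7*(-4) + 3)*(-149) + 40 = (-28 + 3)*(-149) + 40 = -25*(-149) + 40 = 3725 + 40 = 3765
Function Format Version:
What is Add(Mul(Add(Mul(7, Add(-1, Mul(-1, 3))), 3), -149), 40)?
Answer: 3765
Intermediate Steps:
Add(Mul(Add(Mul(7, Add(-1, Mul(-1, 3))), 3), -149), 40) = Add(Mul(Add(Mul(7, Add(-1, -3)), 3), -149), 40) = Add(Mul(Add(Mul(7, -4), 3), -149), 40) = Add(Mul(Add(-28, 3), -149), 40) = Add(Mul(-25, -149), 40) = Add(3725, 40) = 3765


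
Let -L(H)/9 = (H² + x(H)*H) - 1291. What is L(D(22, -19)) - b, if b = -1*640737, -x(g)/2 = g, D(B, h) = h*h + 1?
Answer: 1831752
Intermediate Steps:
D(B, h) = 1 + h² (D(B, h) = h² + 1 = 1 + h²)
x(g) = -2*g
L(H) = 11619 + 9*H² (L(H) = -9*((H² + (-2*H)*H) - 1291) = -9*((H² - 2*H²) - 1291) = -9*(-H² - 1291) = -9*(-1291 - H²) = 11619 + 9*H²)
b = -640737
L(D(22, -19)) - b = (11619 + 9*(1 + (-19)²)²) - 1*(-640737) = (11619 + 9*(1 + 361)²) + 640737 = (11619 + 9*362²) + 640737 = (11619 + 9*131044) + 640737 = (11619 + 1179396) + 640737 = 1191015 + 640737 = 1831752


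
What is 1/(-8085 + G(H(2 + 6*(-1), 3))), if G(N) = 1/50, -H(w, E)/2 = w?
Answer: -50/404249 ≈ -0.00012369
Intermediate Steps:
H(w, E) = -2*w
G(N) = 1/50
1/(-8085 + G(H(2 + 6*(-1), 3))) = 1/(-8085 + 1/50) = 1/(-404249/50) = -50/404249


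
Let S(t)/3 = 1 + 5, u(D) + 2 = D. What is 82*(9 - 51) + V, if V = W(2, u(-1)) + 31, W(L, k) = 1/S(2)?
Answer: -61433/18 ≈ -3412.9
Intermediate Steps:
u(D) = -2 + D
S(t) = 18 (S(t) = 3*(1 + 5) = 3*6 = 18)
W(L, k) = 1/18
V = 559/18 (V = 1/18 + 31 = 559/18 ≈ 31.056)
82*(9 - 51) + V = 82*(9 - 51) + 559/18 = 82*(-42) + 559/18 = -3444 + 559/18 = -61433/18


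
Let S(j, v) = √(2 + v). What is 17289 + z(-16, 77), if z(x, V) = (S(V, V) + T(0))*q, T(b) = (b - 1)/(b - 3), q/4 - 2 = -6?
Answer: 51851/3 - 16*√79 ≈ 17141.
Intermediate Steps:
q = -16 (q = 8 + 4*(-6) = 8 - 24 = -16)
T(b) = (-1 + b)/(-3 + b)
z(x, V) = -16/3 - 16*√(2 + V) (z(x, V) = (√(2 + V) + (-1 + 0)/(-3 + 0))*(-16) = (√(2 + V) - 1/(-3))*(-16) = (√(2 + V) - ⅓*(-1))*(-16) = (√(2 + V) + ⅓)*(-16) = (⅓ + √(2 + V))*(-16) = -16/3 - 16*√(2 + V))
17289 + z(-16, 77) = 17289 + (-16/3 - 16*√(2 + 77)) = 17289 + (-16/3 - 16*√79) = 51851/3 - 16*√79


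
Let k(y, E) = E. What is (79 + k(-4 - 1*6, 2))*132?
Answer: 10692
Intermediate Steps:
(79 + k(-4 - 1*6, 2))*132 = (79 + 2)*132 = 81*132 = 10692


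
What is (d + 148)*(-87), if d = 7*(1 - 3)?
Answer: -11658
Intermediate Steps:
d = -14 (d = 7*(-2) = -14)
(d + 148)*(-87) = (-14 + 148)*(-87) = 134*(-87) = -11658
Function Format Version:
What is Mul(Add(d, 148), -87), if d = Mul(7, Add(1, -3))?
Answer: -11658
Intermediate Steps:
d = -14 (d = Mul(7, -2) = -14)
Mul(Add(d, 148), -87) = Mul(Add(-14, 148), -87) = Mul(134, -87) = -11658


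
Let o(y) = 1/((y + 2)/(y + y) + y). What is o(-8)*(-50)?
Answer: 400/61 ≈ 6.5574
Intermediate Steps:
o(y) = 1/(y + (2 + y)/(2*y)) (o(y) = 1/((2 + y)/((2*y)) + y) = 1/((2 + y)*(1/(2*y)) + y) = 1/((2 + y)/(2*y) + y) = 1/(y + (2 + y)/(2*y)))
o(-8)*(-50) = (2*(-8)/(2 - 8 + 2*(-8)²))*(-50) = (2*(-8)/(2 - 8 + 2*64))*(-50) = (2*(-8)/(2 - 8 + 128))*(-50) = (2*(-8)/122)*(-50) = (2*(-8)*(1/122))*(-50) = -8/61*(-50) = 400/61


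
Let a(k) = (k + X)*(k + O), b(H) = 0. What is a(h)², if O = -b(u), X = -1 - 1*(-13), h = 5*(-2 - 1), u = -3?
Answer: 2025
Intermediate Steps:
h = -15 (h = 5*(-3) = -15)
X = 12 (X = -1 + 13 = 12)
O = 0 (O = -1*0 = 0)
a(k) = k*(12 + k) (a(k) = (k + 12)*(k + 0) = (12 + k)*k = k*(12 + k))
a(h)² = (-15*(12 - 15))² = (-15*(-3))² = 45² = 2025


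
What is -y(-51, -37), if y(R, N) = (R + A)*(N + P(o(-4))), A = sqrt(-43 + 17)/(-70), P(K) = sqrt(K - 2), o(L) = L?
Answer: -1887 - sqrt(39)/35 + 51*I*sqrt(6) - 37*I*sqrt(26)/70 ≈ -1887.2 + 122.23*I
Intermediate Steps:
P(K) = sqrt(-2 + K)
A = -I*sqrt(26)/70 (A = sqrt(-26)*(-1/70) = (I*sqrt(26))*(-1/70) = -I*sqrt(26)/70 ≈ -0.072843*I)
y(R, N) = (N + I*sqrt(6))*(R - I*sqrt(26)/70) (y(R, N) = (R - I*sqrt(26)/70)*(N + sqrt(-2 - 4)) = (R - I*sqrt(26)/70)*(N + sqrt(-6)) = (R - I*sqrt(26)/70)*(N + I*sqrt(6)) = (N + I*sqrt(6))*(R - I*sqrt(26)/70))
-y(-51, -37) = -(sqrt(39)/35 - 37*(-51) + I*(-51)*sqrt(6) - 1/70*I*(-37)*sqrt(26)) = -(sqrt(39)/35 + 1887 - 51*I*sqrt(6) + 37*I*sqrt(26)/70) = -(1887 + sqrt(39)/35 - 51*I*sqrt(6) + 37*I*sqrt(26)/70) = -1887 - sqrt(39)/35 + 51*I*sqrt(6) - 37*I*sqrt(26)/70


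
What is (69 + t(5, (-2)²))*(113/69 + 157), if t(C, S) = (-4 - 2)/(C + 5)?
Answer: 1247844/115 ≈ 10851.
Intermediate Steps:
t(C, S) = -6/(5 + C)
(69 + t(5, (-2)²))*(113/69 + 157) = (69 - 6/(5 + 5))*(113/69 + 157) = (69 - 6/10)*(113*(1/69) + 157) = (69 - 6*⅒)*(113/69 + 157) = (69 - ⅗)*(10946/69) = (342/5)*(10946/69) = 1247844/115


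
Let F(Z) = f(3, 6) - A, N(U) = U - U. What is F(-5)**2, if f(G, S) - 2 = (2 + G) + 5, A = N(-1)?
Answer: 144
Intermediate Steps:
N(U) = 0
A = 0
f(G, S) = 9 + G (f(G, S) = 2 + ((2 + G) + 5) = 2 + (7 + G) = 9 + G)
F(Z) = 12 (F(Z) = (9 + 3) - 1*0 = 12 + 0 = 12)
F(-5)**2 = 12**2 = 144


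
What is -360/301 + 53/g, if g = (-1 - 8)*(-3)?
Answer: 6233/8127 ≈ 0.76695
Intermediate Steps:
g = 27 (g = -9*(-3) = 27)
-360/301 + 53/g = -360/301 + 53/27 = 6233/8127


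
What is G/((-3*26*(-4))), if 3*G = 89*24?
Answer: 89/39 ≈ 2.2821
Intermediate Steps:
G = 712 (G = (89*24)/3 = (⅓)*2136 = 712)
G/((-3*26*(-4))) = 712/((-3*26*(-4))) = 712/((-78*(-4))) = 712/312 = 712*(1/312) = 89/39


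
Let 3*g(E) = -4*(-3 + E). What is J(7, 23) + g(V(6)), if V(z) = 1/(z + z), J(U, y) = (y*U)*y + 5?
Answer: 33407/9 ≈ 3711.9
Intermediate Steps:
J(U, y) = 5 + U*y² (J(U, y) = (U*y)*y + 5 = U*y² + 5 = 5 + U*y²)
V(z) = 1/(2*z)
g(E) = 4 - 4*E/3 (g(E) = (-4*(-3 + E))/3 = (12 - 4*E)/3 = 4 - 4*E/3)
J(7, 23) + g(V(6)) = (5 + 7*23²) + (4 - 2/(3*6)) = (5 + 7*529) + (4 - 2/(3*6)) = (5 + 3703) + (4 - 4/3*1/12) = 3708 + (4 - ⅑) = 3708 + 35/9 = 33407/9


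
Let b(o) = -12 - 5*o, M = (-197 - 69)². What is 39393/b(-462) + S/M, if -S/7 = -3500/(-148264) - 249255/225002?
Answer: 34592175333744463/2017930127959753 ≈ 17.142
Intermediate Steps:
M = 70756 (M = (-266)² = 70756)
S = 15823515890/2084981033 (S = -7*(-3500/(-148264) - 249255/225002) = -7*(-3500*(-1/148264) - 249255*1/225002) = -7*(875/37066 - 249255/225002) = -7*(-2260502270/2084981033) = 15823515890/2084981033 ≈ 7.5893)
39393/b(-462) + S/M = 39393/(-12 - 5*(-462)) + (15823515890/2084981033)/70756 = 39393/(-12 + 2310) + (15823515890/2084981033)*(1/70756) = 39393/2298 + 1130251135/10537494140782 = 39393*(1/2298) + 1130251135/10537494140782 = 13131/766 + 1130251135/10537494140782 = 34592175333744463/2017930127959753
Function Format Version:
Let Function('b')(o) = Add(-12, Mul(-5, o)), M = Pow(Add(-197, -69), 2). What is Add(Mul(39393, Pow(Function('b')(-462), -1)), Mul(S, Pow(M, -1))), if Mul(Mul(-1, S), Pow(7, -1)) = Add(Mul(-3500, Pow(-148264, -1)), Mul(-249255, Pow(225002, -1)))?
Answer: Rational(34592175333744463, 2017930127959753) ≈ 17.142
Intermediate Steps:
M = 70756 (M = Pow(-266, 2) = 70756)
S = Rational(15823515890, 2084981033) (S = Mul(-7, Add(Mul(-3500, Pow(-148264, -1)), Mul(-249255, Pow(225002, -1)))) = Mul(-7, Add(Mul(-3500, Rational(-1, 148264)), Mul(-249255, Rational(1, 225002)))) = Mul(-7, Add(Rational(875, 37066), Rational(-249255, 225002))) = Mul(-7, Rational(-2260502270, 2084981033)) = Rational(15823515890, 2084981033) ≈ 7.5893)
Add(Mul(39393, Pow(Function('b')(-462), -1)), Mul(S, Pow(M, -1))) = Add(Mul(39393, Pow(Add(-12, Mul(-5, -462)), -1)), Mul(Rational(15823515890, 2084981033), Pow(70756, -1))) = Add(Mul(39393, Pow(Add(-12, 2310), -1)), Mul(Rational(15823515890, 2084981033), Rational(1, 70756))) = Add(Mul(39393, Pow(2298, -1)), Rational(1130251135, 10537494140782)) = Add(Mul(39393, Rational(1, 2298)), Rational(1130251135, 10537494140782)) = Add(Rational(13131, 766), Rational(1130251135, 10537494140782)) = Rational(34592175333744463, 2017930127959753)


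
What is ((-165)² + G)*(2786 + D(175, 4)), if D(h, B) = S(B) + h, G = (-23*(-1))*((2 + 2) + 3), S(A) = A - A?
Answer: 81089946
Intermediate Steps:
S(A) = 0
G = 161 (G = 23*(4 + 3) = 23*7 = 161)
D(h, B) = h (D(h, B) = 0 + h = h)
((-165)² + G)*(2786 + D(175, 4)) = ((-165)² + 161)*(2786 + 175) = (27225 + 161)*2961 = 27386*2961 = 81089946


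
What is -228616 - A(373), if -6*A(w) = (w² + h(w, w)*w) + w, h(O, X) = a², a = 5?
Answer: -407623/2 ≈ -2.0381e+5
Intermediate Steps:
h(O, X) = 25 (h(O, X) = 5² = 25)
A(w) = -13*w/3 - w²/6 (A(w) = -((w² + 25*w) + w)/6 = -(w² + 26*w)/6 = -13*w/3 - w²/6)
-228616 - A(373) = -228616 - (-1)*373*(26 + 373)/6 = -228616 - (-1)*373*399/6 = -228616 - 1*(-49609/2) = -228616 + 49609/2 = -407623/2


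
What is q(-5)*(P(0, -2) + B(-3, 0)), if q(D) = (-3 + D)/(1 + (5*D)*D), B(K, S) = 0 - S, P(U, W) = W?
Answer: 8/63 ≈ 0.12698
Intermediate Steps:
B(K, S) = -S
q(D) = (-3 + D)/(1 + 5*D²)
q(-5)*(P(0, -2) + B(-3, 0)) = ((-3 - 5)/(1 + 5*(-5)²))*(-2 - 1*0) = (-8/(1 + 5*25))*(-2 + 0) = (-8/(1 + 125))*(-2) = (-8/126)*(-2) = ((1/126)*(-8))*(-2) = -4/63*(-2) = 8/63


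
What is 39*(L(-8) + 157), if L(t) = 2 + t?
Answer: 5889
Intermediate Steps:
39*(L(-8) + 157) = 39*((2 - 8) + 157) = 39*(-6 + 157) = 39*151 = 5889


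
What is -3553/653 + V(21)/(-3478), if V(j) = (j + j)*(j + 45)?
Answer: -7083725/1135567 ≈ -6.2381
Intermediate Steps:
V(j) = 2*j*(45 + j) (V(j) = (2*j)*(45 + j) = 2*j*(45 + j))
-3553/653 + V(21)/(-3478) = -3553/653 + (2*21*(45 + 21))/(-3478) = -3553*1/653 + (2*21*66)*(-1/3478) = -3553/653 + 2772*(-1/3478) = -3553/653 - 1386/1739 = -7083725/1135567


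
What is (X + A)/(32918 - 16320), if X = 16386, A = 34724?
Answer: 25555/8299 ≈ 3.0793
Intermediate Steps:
(X + A)/(32918 - 16320) = (16386 + 34724)/(32918 - 16320) = 51110/16598 = 51110*(1/16598) = 25555/8299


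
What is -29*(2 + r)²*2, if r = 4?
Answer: -2088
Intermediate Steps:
-29*(2 + r)²*2 = -29*(2 + 4)²*2 = -29*6²*2 = -29*36*2 = -1044*2 = -2088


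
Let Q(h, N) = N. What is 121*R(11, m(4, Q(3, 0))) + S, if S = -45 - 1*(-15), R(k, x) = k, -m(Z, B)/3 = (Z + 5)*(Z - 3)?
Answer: 1301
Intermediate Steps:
m(Z, B) = -3*(-3 + Z)*(5 + Z) (m(Z, B) = -3*(Z + 5)*(Z - 3) = -3*(5 + Z)*(-3 + Z) = -3*(-3 + Z)*(5 + Z))
S = -30 (S = -45 + 15 = -30)
121*R(11, m(4, Q(3, 0))) + S = 121*11 - 30 = 1331 - 30 = 1301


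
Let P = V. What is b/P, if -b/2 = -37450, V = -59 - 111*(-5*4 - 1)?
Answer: 18725/568 ≈ 32.967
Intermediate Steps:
V = 2272 (V = -59 - 111*(-20 - 1) = -59 - 111*(-21) = -59 + 2331 = 2272)
b = 74900 (b = -2*(-37450) = 74900)
P = 2272
b/P = 74900/2272 = 74900*(1/2272) = 18725/568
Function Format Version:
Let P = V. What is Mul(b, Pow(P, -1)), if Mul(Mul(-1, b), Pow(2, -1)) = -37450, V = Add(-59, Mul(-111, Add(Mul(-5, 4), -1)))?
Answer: Rational(18725, 568) ≈ 32.967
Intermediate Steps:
V = 2272 (V = Add(-59, Mul(-111, Add(-20, -1))) = Add(-59, Mul(-111, -21)) = Add(-59, 2331) = 2272)
b = 74900 (b = Mul(-2, -37450) = 74900)
P = 2272
Mul(b, Pow(P, -1)) = Mul(74900, Pow(2272, -1)) = Mul(74900, Rational(1, 2272)) = Rational(18725, 568)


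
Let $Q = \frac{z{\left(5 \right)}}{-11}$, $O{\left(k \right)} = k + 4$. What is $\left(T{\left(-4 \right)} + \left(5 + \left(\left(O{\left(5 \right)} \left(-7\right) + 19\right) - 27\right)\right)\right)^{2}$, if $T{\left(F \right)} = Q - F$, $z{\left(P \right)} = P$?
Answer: $\frac{471969}{121} \approx 3900.6$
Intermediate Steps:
$O{\left(k \right)} = 4 + k$
$Q = - \frac{5}{11}$ ($Q = \frac{5}{-11} = 5 \left(- \frac{1}{11}\right) = - \frac{5}{11} \approx -0.45455$)
$T{\left(F \right)} = - \frac{5}{11} - F$
$\left(T{\left(-4 \right)} + \left(5 + \left(\left(O{\left(5 \right)} \left(-7\right) + 19\right) - 27\right)\right)\right)^{2} = \left(\left(- \frac{5}{11} - -4\right) + \left(5 + \left(\left(\left(4 + 5\right) \left(-7\right) + 19\right) - 27\right)\right)\right)^{2} = \left(\left(- \frac{5}{11} + 4\right) + \left(5 + \left(\left(9 \left(-7\right) + 19\right) - 27\right)\right)\right)^{2} = \left(\frac{39}{11} + \left(5 + \left(\left(-63 + 19\right) - 27\right)\right)\right)^{2} = \left(\frac{39}{11} + \left(5 - 71\right)\right)^{2} = \left(\frac{39}{11} - 66\right)^{2} = \left(- \frac{687}{11}\right)^{2} = \frac{471969}{121}$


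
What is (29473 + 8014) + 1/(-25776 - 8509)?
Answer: 1285241794/34285 ≈ 37487.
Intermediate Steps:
(29473 + 8014) + 1/(-25776 - 8509) = 37487 + 1/(-34285) = 37487 - 1/34285 = 1285241794/34285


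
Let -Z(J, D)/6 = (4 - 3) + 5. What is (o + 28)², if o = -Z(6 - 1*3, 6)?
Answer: 4096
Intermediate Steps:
Z(J, D) = -36 (Z(J, D) = -6*((4 - 3) + 5) = -6*(1 + 5) = -6*6 = -36)
o = 36 (o = -1*(-36) = 36)
(o + 28)² = (36 + 28)² = 64² = 4096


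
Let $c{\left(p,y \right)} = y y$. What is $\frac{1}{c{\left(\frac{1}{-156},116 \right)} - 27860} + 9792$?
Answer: $\frac{141043967}{14404} \approx 9792.0$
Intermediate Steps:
$c{\left(p,y \right)} = y^{2}$
$\frac{1}{c{\left(\frac{1}{-156},116 \right)} - 27860} + 9792 = \frac{1}{116^{2} - 27860} + 9792 = \frac{1}{13456 - 27860} + 9792 = \frac{1}{-14404} + 9792 = - \frac{1}{14404} + 9792 = \frac{141043967}{14404}$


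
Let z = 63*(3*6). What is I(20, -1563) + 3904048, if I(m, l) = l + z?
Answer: 3903619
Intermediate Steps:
z = 1134 (z = 63*18 = 1134)
I(m, l) = 1134 + l (I(m, l) = l + 1134 = 1134 + l)
I(20, -1563) + 3904048 = (1134 - 1563) + 3904048 = -429 + 3904048 = 3903619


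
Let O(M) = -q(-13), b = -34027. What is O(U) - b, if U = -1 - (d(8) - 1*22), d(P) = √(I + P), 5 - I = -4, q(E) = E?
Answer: 34040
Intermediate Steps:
I = 9 (I = 5 - 1*(-4) = 5 + 4 = 9)
d(P) = √(9 + P)
U = 21 - √17 (U = -1 - (√(9 + 8) - 1*22) = -1 - (√17 - 22) = -1 - (-22 + √17) = -1 + (22 - √17) = 21 - √17 ≈ 16.877)
O(M) = 13 (O(M) = -1*(-13) = 13)
O(U) - b = 13 - 1*(-34027) = 13 + 34027 = 34040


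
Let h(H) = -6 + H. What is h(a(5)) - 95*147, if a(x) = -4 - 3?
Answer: -13978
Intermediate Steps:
a(x) = -7
h(a(5)) - 95*147 = (-6 - 7) - 95*147 = -13 - 13965 = -13978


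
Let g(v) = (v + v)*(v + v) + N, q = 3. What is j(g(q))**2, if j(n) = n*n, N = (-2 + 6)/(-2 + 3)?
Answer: 2560000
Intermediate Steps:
N = 4 (N = 4/1 = 4*1 = 4)
g(v) = 4 + 4*v**2 (g(v) = (v + v)*(v + v) + 4 = (2*v)*(2*v) + 4 = 4*v**2 + 4 = 4 + 4*v**2)
j(n) = n**2
j(g(q))**2 = ((4 + 4*3**2)**2)**2 = ((4 + 4*9)**2)**2 = ((4 + 36)**2)**2 = (40**2)**2 = 1600**2 = 2560000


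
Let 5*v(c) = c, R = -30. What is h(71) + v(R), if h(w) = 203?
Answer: 197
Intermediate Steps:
v(c) = c/5
h(71) + v(R) = 203 + (⅕)*(-30) = 203 - 6 = 197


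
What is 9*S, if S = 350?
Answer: 3150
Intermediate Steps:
9*S = 9*350 = 3150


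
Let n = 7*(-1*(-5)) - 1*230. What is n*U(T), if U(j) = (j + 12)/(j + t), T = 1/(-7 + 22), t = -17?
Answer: 35295/254 ≈ 138.96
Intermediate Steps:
n = -195 (n = 7*5 - 230 = 35 - 230 = -195)
T = 1/15 ≈ 0.066667
U(j) = (12 + j)/(-17 + j) (U(j) = (j + 12)/(j - 17) = (12 + j)/(-17 + j))
n*U(T) = -195*(12 + 1/15)/(-17 + 1/15) = -195*181/((-254/15)*15) = -(-2925)*181/(254*15) = -195*(-181/254) = 35295/254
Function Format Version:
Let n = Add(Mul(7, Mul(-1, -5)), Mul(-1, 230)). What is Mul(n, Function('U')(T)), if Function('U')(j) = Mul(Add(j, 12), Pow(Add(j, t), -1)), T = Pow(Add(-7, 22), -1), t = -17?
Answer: Rational(35295, 254) ≈ 138.96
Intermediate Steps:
n = -195 (n = Add(Mul(7, 5), -230) = Add(35, -230) = -195)
T = Rational(1, 15) (T = Pow(15, -1) = Rational(1, 15) ≈ 0.066667)
Function('U')(j) = Mul(Pow(Add(-17, j), -1), Add(12, j)) (Function('U')(j) = Mul(Add(j, 12), Pow(Add(j, -17), -1)) = Mul(Add(12, j), Pow(Add(-17, j), -1)) = Mul(Pow(Add(-17, j), -1), Add(12, j)))
Mul(n, Function('U')(T)) = Mul(-195, Mul(Pow(Add(-17, Rational(1, 15)), -1), Add(12, Rational(1, 15)))) = Mul(-195, Mul(Pow(Rational(-254, 15), -1), Rational(181, 15))) = Mul(-195, Mul(Rational(-15, 254), Rational(181, 15))) = Mul(-195, Rational(-181, 254)) = Rational(35295, 254)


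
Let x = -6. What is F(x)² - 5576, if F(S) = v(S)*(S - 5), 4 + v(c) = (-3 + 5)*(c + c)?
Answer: 89288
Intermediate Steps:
v(c) = -4 + 4*c (v(c) = -4 + (-3 + 5)*(c + c) = -4 + 2*(2*c) = -4 + 4*c)
F(S) = (-5 + S)*(-4 + 4*S) (F(S) = (-4 + 4*S)*(S - 5) = (-4 + 4*S)*(-5 + S) = (-5 + S)*(-4 + 4*S))
F(x)² - 5576 = (4*(-1 - 6)*(-5 - 6))² - 5576 = (4*(-7)*(-11))² - 5576 = 308² - 5576 = 94864 - 5576 = 89288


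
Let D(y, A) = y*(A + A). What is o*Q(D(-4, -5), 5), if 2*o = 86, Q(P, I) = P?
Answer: 1720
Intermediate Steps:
D(y, A) = 2*A*y (D(y, A) = y*(2*A) = 2*A*y)
o = 43 (o = (½)*86 = 43)
o*Q(D(-4, -5), 5) = 43*(2*(-5)*(-4)) = 43*40 = 1720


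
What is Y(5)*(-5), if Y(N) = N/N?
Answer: -5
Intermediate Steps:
Y(N) = 1
Y(5)*(-5) = 1*(-5) = -5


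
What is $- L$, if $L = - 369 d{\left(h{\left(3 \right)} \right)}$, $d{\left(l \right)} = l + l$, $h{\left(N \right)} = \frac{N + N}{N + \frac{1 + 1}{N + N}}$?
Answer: $\frac{6642}{5} \approx 1328.4$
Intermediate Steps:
$h{\left(N \right)} = \frac{2 N}{N + \frac{1}{N}}$ ($h{\left(N \right)} = \frac{2 N}{N + \frac{2}{2 N}} = \frac{2 N}{N + 2 \frac{1}{2 N}} = \frac{2 N}{N + \frac{1}{N}}$)
$d{\left(l \right)} = 2 l$
$L = - \frac{6642}{5}$ ($L = - 369 \cdot 2 \frac{2 \cdot 3^{2}}{1 + 3^{2}} = - 369 \cdot 2 \cdot 2 \cdot 9 \frac{1}{1 + 9} = - 369 \cdot 2 \cdot 2 \cdot 9 \cdot \frac{1}{10} = - 369 \cdot 2 \cdot \frac{9}{5} = \left(-369\right) \frac{18}{5} = - \frac{6642}{5} \approx -1328.4$)
$- L = \left(-1\right) \left(- \frac{6642}{5}\right) = \frac{6642}{5}$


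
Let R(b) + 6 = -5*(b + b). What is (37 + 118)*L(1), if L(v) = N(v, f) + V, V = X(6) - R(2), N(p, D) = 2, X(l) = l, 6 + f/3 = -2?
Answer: 5270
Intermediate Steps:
f = -24 (f = -18 + 3*(-2) = -18 - 6 = -24)
R(b) = -6 - 10*b (R(b) = -6 - 5*(b + b) = -6 - 10*b)
V = 32 (V = 6 - (-6 - 10*2) = 6 - (-6 - 20) = 6 - 1*(-26) = 6 + 26 = 32)
L(v) = 34 (L(v) = 2 + 32 = 34)
(37 + 118)*L(1) = (37 + 118)*34 = 155*34 = 5270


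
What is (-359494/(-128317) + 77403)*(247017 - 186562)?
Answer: 600468093211475/128317 ≈ 4.6796e+9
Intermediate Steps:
(-359494/(-128317) + 77403)*(247017 - 186562) = (-359494*(-1/128317) + 77403)*60455 = (359494/128317 + 77403)*60455 = (9932480245/128317)*60455 = 600468093211475/128317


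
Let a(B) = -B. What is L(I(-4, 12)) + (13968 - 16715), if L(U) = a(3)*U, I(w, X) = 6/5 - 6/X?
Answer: -27491/10 ≈ -2749.1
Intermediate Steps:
I(w, X) = 6/5 - 6/X (I(w, X) = 6*(⅕) - 6/X = 6/5 - 6/X)
L(U) = -3*U (L(U) = (-1*3)*U = -3*U)
L(I(-4, 12)) + (13968 - 16715) = -3*(6/5 - 6/12) + (13968 - 16715) = -3*(6/5 - 6*1/12) - 2747 = -3*(6/5 - ½) - 2747 = -3*7/10 - 2747 = -21/10 - 2747 = -27491/10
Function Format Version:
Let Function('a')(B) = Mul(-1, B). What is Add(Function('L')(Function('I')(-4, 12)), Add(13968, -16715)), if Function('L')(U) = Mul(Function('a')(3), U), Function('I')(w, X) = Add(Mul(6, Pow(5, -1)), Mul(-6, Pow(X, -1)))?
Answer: Rational(-27491, 10) ≈ -2749.1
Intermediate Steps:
Function('I')(w, X) = Add(Rational(6, 5), Mul(-6, Pow(X, -1))) (Function('I')(w, X) = Add(Mul(6, Rational(1, 5)), Mul(-6, Pow(X, -1))) = Add(Rational(6, 5), Mul(-6, Pow(X, -1))))
Function('L')(U) = Mul(-3, U) (Function('L')(U) = Mul(Mul(-1, 3), U) = Mul(-3, U))
Add(Function('L')(Function('I')(-4, 12)), Add(13968, -16715)) = Add(Mul(-3, Add(Rational(6, 5), Mul(-6, Pow(12, -1)))), Add(13968, -16715)) = Add(Mul(-3, Add(Rational(6, 5), Mul(-6, Rational(1, 12)))), -2747) = Add(Mul(-3, Add(Rational(6, 5), Rational(-1, 2))), -2747) = Add(Mul(-3, Rational(7, 10)), -2747) = Add(Rational(-21, 10), -2747) = Rational(-27491, 10)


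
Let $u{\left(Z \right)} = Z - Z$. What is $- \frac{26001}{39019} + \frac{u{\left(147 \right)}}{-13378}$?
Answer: $- \frac{26001}{39019} \approx -0.66637$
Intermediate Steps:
$u{\left(Z \right)} = 0$
$- \frac{26001}{39019} + \frac{u{\left(147 \right)}}{-13378} = - \frac{26001}{39019} + \frac{0}{-13378} = \left(-26001\right) \frac{1}{39019} + 0 \left(- \frac{1}{13378}\right) = - \frac{26001}{39019} + 0 = - \frac{26001}{39019}$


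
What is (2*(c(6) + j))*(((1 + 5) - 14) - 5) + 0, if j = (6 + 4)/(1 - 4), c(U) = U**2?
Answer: -2548/3 ≈ -849.33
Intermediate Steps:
j = -10/3 (j = 10/(-3) = 10*(-1/3) = -10/3 ≈ -3.3333)
(2*(c(6) + j))*(((1 + 5) - 14) - 5) + 0 = (2*(6**2 - 10/3))*(((1 + 5) - 14) - 5) + 0 = (2*(36 - 10/3))*((6 - 14) - 5) + 0 = (2*(98/3))*(-8 - 5) + 0 = (196/3)*(-13) + 0 = -2548/3 + 0 = -2548/3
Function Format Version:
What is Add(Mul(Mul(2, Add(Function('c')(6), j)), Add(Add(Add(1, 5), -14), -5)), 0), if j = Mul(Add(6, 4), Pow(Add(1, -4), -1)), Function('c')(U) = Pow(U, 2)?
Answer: Rational(-2548, 3) ≈ -849.33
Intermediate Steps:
j = Rational(-10, 3) (j = Mul(10, Pow(-3, -1)) = Mul(10, Rational(-1, 3)) = Rational(-10, 3) ≈ -3.3333)
Add(Mul(Mul(2, Add(Function('c')(6), j)), Add(Add(Add(1, 5), -14), -5)), 0) = Add(Mul(Mul(2, Add(Pow(6, 2), Rational(-10, 3))), Add(Add(Add(1, 5), -14), -5)), 0) = Add(Mul(Mul(2, Add(36, Rational(-10, 3))), Add(Add(6, -14), -5)), 0) = Add(Mul(Mul(2, Rational(98, 3)), Add(-8, -5)), 0) = Add(Mul(Rational(196, 3), -13), 0) = Add(Rational(-2548, 3), 0) = Rational(-2548, 3)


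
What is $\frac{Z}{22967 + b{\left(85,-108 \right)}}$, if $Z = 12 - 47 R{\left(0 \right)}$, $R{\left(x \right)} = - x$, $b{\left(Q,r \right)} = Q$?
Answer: $\frac{1}{1921} \approx 0.00052056$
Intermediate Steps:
$Z = 12$ ($Z = 12 - 47 \left(\left(-1\right) 0\right) = 12 - 0 = 12 + 0 = 12$)
$\frac{Z}{22967 + b{\left(85,-108 \right)}} = \frac{12}{22967 + 85} = \frac{12}{23052} = 12 \cdot \frac{1}{23052} = \frac{1}{1921}$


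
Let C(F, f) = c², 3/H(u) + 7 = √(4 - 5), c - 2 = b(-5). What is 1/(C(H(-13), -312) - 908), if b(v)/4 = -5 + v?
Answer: 1/536 ≈ 0.0018657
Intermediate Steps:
b(v) = -20 + 4*v (b(v) = 4*(-5 + v) = -20 + 4*v)
c = -38 (c = 2 + (-20 + 4*(-5)) = 2 + (-20 - 20) = 2 - 40 = -38)
H(u) = 3*(-7 - I)/50 (H(u) = 3/(-7 + √(4 - 5)) = 3/(-7 + √(-1)) = 3/(-7 + I) = 3*((-7 - I)/50) = 3*(-7 - I)/50)
C(F, f) = 1444 (C(F, f) = (-38)² = 1444)
1/(C(H(-13), -312) - 908) = 1/(1444 - 908) = 1/536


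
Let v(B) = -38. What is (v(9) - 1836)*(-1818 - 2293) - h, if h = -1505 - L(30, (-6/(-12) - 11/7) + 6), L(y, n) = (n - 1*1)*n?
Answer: 1510285519/196 ≈ 7.7055e+6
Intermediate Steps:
L(y, n) = n*(-1 + n) (L(y, n) = (n - 1)*n = (-1 + n)*n = n*(-1 + n))
h = -298775/196 (h = -1505 - ((-6/(-12) - 11/7) + 6)*(-1 + ((-6/(-12) - 11/7) + 6)) = -1505 - ((-6*(-1/12) - 11*1/7) + 6)*(-1 + ((-6*(-1/12) - 11*1/7) + 6)) = -1505 - ((1/2 - 11/7) + 6)*(-1 + ((1/2 - 11/7) + 6)) = -1505 - (-15/14 + 6)*(-1 + (-15/14 + 6)) = -1505 - 69*(-1 + 69/14)/14 = -1505 - 69*55/(14*14) = -1505 - 1*3795/196 = -1505 - 3795/196 = -298775/196 ≈ -1524.4)
(v(9) - 1836)*(-1818 - 2293) - h = (-38 - 1836)*(-1818 - 2293) - 1*(-298775/196) = -1874*(-4111) + 298775/196 = 7704014 + 298775/196 = 1510285519/196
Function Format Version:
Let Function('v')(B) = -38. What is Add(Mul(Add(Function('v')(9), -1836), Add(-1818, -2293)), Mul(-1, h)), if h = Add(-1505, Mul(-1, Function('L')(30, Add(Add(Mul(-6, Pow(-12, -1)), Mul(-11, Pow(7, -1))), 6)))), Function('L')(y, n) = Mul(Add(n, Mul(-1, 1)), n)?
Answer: Rational(1510285519, 196) ≈ 7.7055e+6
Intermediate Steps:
Function('L')(y, n) = Mul(n, Add(-1, n)) (Function('L')(y, n) = Mul(Add(n, -1), n) = Mul(Add(-1, n), n) = Mul(n, Add(-1, n)))
h = Rational(-298775, 196) (h = Add(-1505, Mul(-1, Mul(Add(Add(Mul(-6, Pow(-12, -1)), Mul(-11, Pow(7, -1))), 6), Add(-1, Add(Add(Mul(-6, Pow(-12, -1)), Mul(-11, Pow(7, -1))), 6))))) = Add(-1505, Mul(-1, Mul(Add(Add(Mul(-6, Rational(-1, 12)), Mul(-11, Rational(1, 7))), 6), Add(-1, Add(Add(Mul(-6, Rational(-1, 12)), Mul(-11, Rational(1, 7))), 6))))) = Add(-1505, Mul(-1, Mul(Add(Add(Rational(1, 2), Rational(-11, 7)), 6), Add(-1, Add(Add(Rational(1, 2), Rational(-11, 7)), 6))))) = Add(-1505, Mul(-1, Mul(Add(Rational(-15, 14), 6), Add(-1, Add(Rational(-15, 14), 6))))) = Add(-1505, Mul(-1, Mul(Rational(69, 14), Add(-1, Rational(69, 14))))) = Add(-1505, Mul(-1, Mul(Rational(69, 14), Rational(55, 14)))) = Add(-1505, Mul(-1, Rational(3795, 196))) = Add(-1505, Rational(-3795, 196)) = Rational(-298775, 196) ≈ -1524.4)
Add(Mul(Add(Function('v')(9), -1836), Add(-1818, -2293)), Mul(-1, h)) = Add(Mul(Add(-38, -1836), Add(-1818, -2293)), Mul(-1, Rational(-298775, 196))) = Add(Mul(-1874, -4111), Rational(298775, 196)) = Add(7704014, Rational(298775, 196)) = Rational(1510285519, 196)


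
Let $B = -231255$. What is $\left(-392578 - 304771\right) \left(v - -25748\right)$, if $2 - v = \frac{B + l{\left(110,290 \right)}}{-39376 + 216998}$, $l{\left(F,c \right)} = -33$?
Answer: $- \frac{1594836391732006}{88811} \approx -1.7958 \cdot 10^{10}$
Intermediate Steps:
$v = \frac{293266}{88811}$ ($v = 2 - \frac{-231255 - 33}{-39376 + 216998} = 2 - - \frac{231288}{177622} = 2 - \left(-231288\right) \frac{1}{177622} = 2 - - \frac{115644}{88811} = 2 + \frac{115644}{88811} = \frac{293266}{88811} \approx 3.3021$)
$\left(-392578 - 304771\right) \left(v - -25748\right) = \left(-392578 - 304771\right) \left(\frac{293266}{88811} - -25748\right) = - 697349 \left(\frac{293266}{88811} + \left(25896 - 148\right)\right) = - 697349 \left(\frac{293266}{88811} + 25748\right) = \left(-697349\right) \frac{2286998894}{88811} = - \frac{1594836391732006}{88811}$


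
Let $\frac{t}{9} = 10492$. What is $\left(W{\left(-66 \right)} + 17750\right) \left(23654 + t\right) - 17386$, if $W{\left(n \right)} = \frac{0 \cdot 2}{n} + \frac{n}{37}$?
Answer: $\frac{77541916806}{37} \approx 2.0957 \cdot 10^{9}$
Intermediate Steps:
$t = 94428$ ($t = 9 \cdot 10492 = 94428$)
$W{\left(n \right)} = \frac{n}{37}$ ($W{\left(n \right)} = \frac{0}{n} + n \frac{1}{37} = 0 + \frac{n}{37} = \frac{n}{37}$)
$\left(W{\left(-66 \right)} + 17750\right) \left(23654 + t\right) - 17386 = \left(\frac{1}{37} \left(-66\right) + 17750\right) \left(23654 + 94428\right) - 17386 = \left(- \frac{66}{37} + 17750\right) 118082 - 17386 = \frac{656684}{37} \cdot 118082 - 17386 = \frac{77542560088}{37} - 17386 = \frac{77541916806}{37}$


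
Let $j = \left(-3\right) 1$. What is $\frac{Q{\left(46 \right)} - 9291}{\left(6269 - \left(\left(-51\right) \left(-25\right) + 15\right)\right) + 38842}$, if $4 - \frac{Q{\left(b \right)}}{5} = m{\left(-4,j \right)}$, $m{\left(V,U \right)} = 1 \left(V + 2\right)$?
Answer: $- \frac{343}{1623} \approx -0.21134$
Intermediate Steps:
$j = -3$
$m{\left(V,U \right)} = 2 + V$ ($m{\left(V,U \right)} = 1 \left(2 + V\right) = 2 + V$)
$Q{\left(b \right)} = 30$ ($Q{\left(b \right)} = 20 - 5 \left(2 - 4\right) = 20 - -10 = 20 + 10 = 30$)
$\frac{Q{\left(46 \right)} - 9291}{\left(6269 - \left(\left(-51\right) \left(-25\right) + 15\right)\right) + 38842} = \frac{30 - 9291}{\left(6269 - \left(\left(-51\right) \left(-25\right) + 15\right)\right) + 38842} = - \frac{9261}{\left(6269 - \left(1275 + 15\right)\right) + 38842} = - \frac{9261}{\left(6269 - 1290\right) + 38842} = - \frac{9261}{4979 + 38842} = - \frac{9261}{43821} = \left(-9261\right) \frac{1}{43821} = - \frac{343}{1623}$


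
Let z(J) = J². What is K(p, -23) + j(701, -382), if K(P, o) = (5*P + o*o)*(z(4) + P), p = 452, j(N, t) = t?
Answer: 1304870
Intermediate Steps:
K(P, o) = (16 + P)*(o² + 5*P) (K(P, o) = (5*P + o*o)*(4² + P) = (5*P + o²)*(16 + P) = (o² + 5*P)*(16 + P) = (16 + P)*(o² + 5*P))
K(p, -23) + j(701, -382) = (5*452² + 16*(-23)² + 80*452 + 452*(-23)²) - 382 = (5*204304 + 16*529 + 36160 + 452*529) - 382 = (1021520 + 8464 + 36160 + 239108) - 382 = 1305252 - 382 = 1304870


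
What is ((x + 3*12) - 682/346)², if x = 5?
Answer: 45589504/29929 ≈ 1523.3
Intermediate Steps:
((x + 3*12) - 682/346)² = ((5 + 3*12) - 682/346)² = ((5 + 36) - 682*1/346)² = (41 - 341/173)² = (6752/173)² = 45589504/29929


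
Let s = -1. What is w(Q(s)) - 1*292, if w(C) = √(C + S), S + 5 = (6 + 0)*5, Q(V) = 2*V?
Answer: -292 + √23 ≈ -287.20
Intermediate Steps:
S = 25 (S = -5 + (6 + 0)*5 = -5 + 6*5 = -5 + 30 = 25)
w(C) = √(25 + C) (w(C) = √(C + 25) = √(25 + C))
w(Q(s)) - 1*292 = √(25 + 2*(-1)) - 1*292 = √(25 - 2) - 292 = √23 - 292 = -292 + √23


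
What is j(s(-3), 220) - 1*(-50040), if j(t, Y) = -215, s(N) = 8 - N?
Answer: 49825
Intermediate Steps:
j(s(-3), 220) - 1*(-50040) = -215 - 1*(-50040) = -215 + 50040 = 49825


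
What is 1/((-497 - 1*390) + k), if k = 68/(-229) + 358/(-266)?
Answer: -30457/27065394 ≈ -0.0011253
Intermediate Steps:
k = -50035/30457 (k = 68*(-1/229) + 358*(-1/266) = -68/229 - 179/133 = -50035/30457 ≈ -1.6428)
1/((-497 - 1*390) + k) = 1/((-497 - 1*390) - 50035/30457) = 1/((-497 - 390) - 50035/30457) = 1/(-887 - 50035/30457) = 1/(-27065394/30457) = -30457/27065394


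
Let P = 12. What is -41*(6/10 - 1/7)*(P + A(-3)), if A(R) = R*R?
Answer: -1968/5 ≈ -393.60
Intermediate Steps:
A(R) = R²
-41*(6/10 - 1/7)*(P + A(-3)) = -41*(6/10 - 1/7)*(12 + (-3)²) = -41*(6*(⅒) - 1*⅐)*(12 + 9) = -41*(⅗ - ⅐)*21 = -656*21/35 = -41*48/5 = -1968/5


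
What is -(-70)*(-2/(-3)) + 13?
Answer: 179/3 ≈ 59.667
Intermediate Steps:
-(-70)*(-2/(-3)) + 13 = -(-70)*(-2*(-1/3)) + 13 = -(-70)*2/3 + 13 = -14*(-10/3) + 13 = 140/3 + 13 = 179/3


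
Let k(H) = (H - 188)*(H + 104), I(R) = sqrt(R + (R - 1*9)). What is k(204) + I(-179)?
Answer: 4928 + I*sqrt(367) ≈ 4928.0 + 19.157*I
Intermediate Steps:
I(R) = sqrt(-9 + 2*R) (I(R) = sqrt(R + (R - 9)) = sqrt(R + (-9 + R)) = sqrt(-9 + 2*R))
k(H) = (-188 + H)*(104 + H)
k(204) + I(-179) = (-19552 + 204**2 - 84*204) + sqrt(-9 + 2*(-179)) = (-19552 + 41616 - 17136) + sqrt(-9 - 358) = 4928 + sqrt(-367) = 4928 + I*sqrt(367)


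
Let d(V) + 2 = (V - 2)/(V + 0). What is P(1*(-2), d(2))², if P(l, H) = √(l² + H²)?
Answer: 8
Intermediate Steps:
d(V) = -2 + (-2 + V)/V (d(V) = -2 + (V - 2)/(V + 0) = -2 + (-2 + V)/V)
P(l, H) = √(H² + l²)
P(1*(-2), d(2))² = (√(((-2 - 1*2)/2)² + (1*(-2))²))² = (√(((-2 - 2)/2)² + (-2)²))² = (√(((½)*(-4))² + 4))² = (√((-2)² + 4))² = (√(4 + 4))² = (√8)² = (2*√2)² = 8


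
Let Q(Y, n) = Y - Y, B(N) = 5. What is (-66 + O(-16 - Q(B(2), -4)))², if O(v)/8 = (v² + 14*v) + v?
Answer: 3844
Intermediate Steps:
Q(Y, n) = 0
O(v) = 8*v² + 120*v (O(v) = 8*((v² + 14*v) + v) = 8*(v² + 15*v) = 8*v² + 120*v)
(-66 + O(-16 - Q(B(2), -4)))² = (-66 + 8*(-16 - 1*0)*(15 + (-16 - 1*0)))² = (-66 + 8*(-16 + 0)*(15 + (-16 + 0)))² = (-66 + 8*(-16)*(15 - 16))² = (-66 + 8*(-16)*(-1))² = (-66 + 128)² = 62² = 3844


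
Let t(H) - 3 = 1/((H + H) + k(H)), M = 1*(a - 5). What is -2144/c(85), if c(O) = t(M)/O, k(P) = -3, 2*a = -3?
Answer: -2915840/47 ≈ -62039.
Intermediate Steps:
a = -3/2 (a = (1/2)*(-3) = -3/2 ≈ -1.5000)
M = -13/2 (M = 1*(-3/2 - 5) = 1*(-13/2) = -13/2 ≈ -6.5000)
t(H) = 3 + 1/(-3 + 2*H) (t(H) = 3 + 1/((H + H) - 3) = 3 + 1/(2*H - 3) = 3 + 1/(-3 + 2*H))
c(O) = 47/(16*O) (c(O) = (2*(-4 + 3*(-13/2))/(-3 + 2*(-13/2)))/O = (2*(-4 - 39/2)/(-3 - 13))/O = (2*(-47/2)/(-16))/O = (2*(-1/16)*(-47/2))/O = 47/(16*O))
-2144/c(85) = -2144/((47/16)/85) = -2144/((47/16)*(1/85)) = -2144/47/1360 = -2144*1360/47 = -2915840/47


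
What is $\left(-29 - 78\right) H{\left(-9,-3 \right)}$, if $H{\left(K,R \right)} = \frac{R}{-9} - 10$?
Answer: $\frac{3103}{3} \approx 1034.3$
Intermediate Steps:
$H{\left(K,R \right)} = -10 - \frac{R}{9}$ ($H{\left(K,R \right)} = - \frac{R}{9} - 10 = -10 - \frac{R}{9}$)
$\left(-29 - 78\right) H{\left(-9,-3 \right)} = \left(-29 - 78\right) \left(-10 - - \frac{1}{3}\right) = - 107 \left(-10 + \frac{1}{3}\right) = \left(-107\right) \left(- \frac{29}{3}\right) = \frac{3103}{3}$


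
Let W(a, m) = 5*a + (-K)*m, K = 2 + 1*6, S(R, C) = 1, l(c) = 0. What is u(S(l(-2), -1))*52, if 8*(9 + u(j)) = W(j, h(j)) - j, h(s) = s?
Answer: -494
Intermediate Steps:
K = 8 (K = 2 + 6 = 8)
W(a, m) = -8*m + 5*a (W(a, m) = 5*a + (-1*8)*m = 5*a - 8*m = -8*m + 5*a)
u(j) = -9 - j/2 (u(j) = -9 + ((-8*j + 5*j) - j)/8 = -9 + (-3*j - j)/8 = -9 + (-4*j)/8 = -9 - j/2)
u(S(l(-2), -1))*52 = (-9 - ½*1)*52 = (-9 - ½)*52 = -19/2*52 = -494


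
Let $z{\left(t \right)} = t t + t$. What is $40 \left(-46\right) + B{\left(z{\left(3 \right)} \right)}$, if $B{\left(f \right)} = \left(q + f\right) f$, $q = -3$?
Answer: $-1732$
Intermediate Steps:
$z{\left(t \right)} = t + t^{2}$ ($z{\left(t \right)} = t^{2} + t = t + t^{2}$)
$B{\left(f \right)} = f \left(-3 + f\right)$ ($B{\left(f \right)} = \left(-3 + f\right) f = f \left(-3 + f\right)$)
$40 \left(-46\right) + B{\left(z{\left(3 \right)} \right)} = 40 \left(-46\right) + 3 \left(1 + 3\right) \left(-3 + 3 \left(1 + 3\right)\right) = -1840 + 3 \cdot 4 \left(-3 + 3 \cdot 4\right) = -1840 + 12 \left(-3 + 12\right) = -1840 + 12 \cdot 9 = -1840 + 108 = -1732$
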